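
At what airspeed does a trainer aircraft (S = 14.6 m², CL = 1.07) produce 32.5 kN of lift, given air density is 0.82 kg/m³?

L = ½ρv²S·CL ⇒ v = √(2L/(ρ·S·CL))
v = √(2 × 32500 / (0.82 × 14.6 × 1.07)) = √5074 = 71.2 m/s

v = 71.2 m/s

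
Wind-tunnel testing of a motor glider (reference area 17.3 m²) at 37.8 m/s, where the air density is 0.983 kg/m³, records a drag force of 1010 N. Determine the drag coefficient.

CD = 0.0831

From D = ½ρv²S·CD, rearranging gives CD = 2D/(ρv²S).
CD = 2 × 1010 / (0.983 × 37.8² × 17.3) = 0.0831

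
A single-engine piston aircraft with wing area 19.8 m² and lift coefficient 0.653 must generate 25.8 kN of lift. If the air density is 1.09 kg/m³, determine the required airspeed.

L = ½ρv²S·CL ⇒ v = √(2L/(ρ·S·CL))
v = √(2 × 25800 / (1.09 × 19.8 × 0.653)) = √3661 = 60.5 m/s

v = 60.5 m/s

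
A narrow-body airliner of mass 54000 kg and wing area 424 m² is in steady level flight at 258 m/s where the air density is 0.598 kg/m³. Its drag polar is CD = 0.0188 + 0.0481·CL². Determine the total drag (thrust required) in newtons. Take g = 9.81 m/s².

D = 1.6×10^5 N

In steady level flight, lift balances weight: W = mg = 54000 × 9.81 = 5.2974×10^5 N.
Dynamic pressure q = 0.5 × 0.598 × 258² = 19900 Pa.
CL = W/(q·S) = 5.2974×10^5 / (19900 × 424) = 0.06277.
CD = 0.0188 + 0.0481 × 0.06277² = 0.01899.
D = q·S·CD = 19900 × 424 × 0.01899 = 1.602×10^5 N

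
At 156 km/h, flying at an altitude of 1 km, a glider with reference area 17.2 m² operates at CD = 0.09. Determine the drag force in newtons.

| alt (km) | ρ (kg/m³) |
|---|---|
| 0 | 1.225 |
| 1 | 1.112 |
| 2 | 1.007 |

D = 1620 N

At 1 km, from the table: ρ = 1.112 kg/m³.
Convert speed: v = 156 km/h ÷ 3.6 = 43.33 m/s.
Dynamic pressure q = ½ρv² = ½ × 1.112 × 43.33² = 1044 Pa.
D = q·S·CD = 1044 × 17.2 × 0.09 = 1620 N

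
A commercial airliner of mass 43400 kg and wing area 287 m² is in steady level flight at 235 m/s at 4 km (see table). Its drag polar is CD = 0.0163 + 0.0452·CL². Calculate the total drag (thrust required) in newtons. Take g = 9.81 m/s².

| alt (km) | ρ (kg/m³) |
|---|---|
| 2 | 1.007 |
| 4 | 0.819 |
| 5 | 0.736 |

At 4 km, from the table: ρ = 0.819 kg/m³.
Level flight ⇒ L = W = m·g = 43400 × 9.81 = 4.2575×10^5 N.
Dynamic pressure q = 0.5 × 0.819 × 235² = 22610 Pa.
CL = W/(q·S) = 4.2575×10^5 / (22610 × 287) = 0.0656.
CD = 0.0163 + 0.0452 × 0.0656² = 0.01649.
D = q·S·CD = 22610 × 287 × 0.01649 = 1.071×10^5 N

D = 1.07×10^5 N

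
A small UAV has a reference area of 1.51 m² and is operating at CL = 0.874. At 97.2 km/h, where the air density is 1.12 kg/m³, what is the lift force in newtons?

L = 539 N

Convert speed: v = 97.2 km/h ÷ 3.6 = 27 m/s.
Dynamic pressure q = ½ρv² = ½ × 1.12 × 27² = 408.2 Pa.
L = q·S·CL = 408.2 × 1.51 × 0.874 = 539 N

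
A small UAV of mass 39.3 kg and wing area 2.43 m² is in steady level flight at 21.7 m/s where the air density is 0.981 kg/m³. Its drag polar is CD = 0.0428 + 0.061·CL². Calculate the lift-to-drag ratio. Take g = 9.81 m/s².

Weight W = mg = 39.3 × 9.81 = 385.53 N; in level flight L = W.
Dynamic pressure q = 0.5 × 0.981 × 21.7² = 231 Pa.
Required CL = L/(qS) = 385.53/(231·2.43) = 0.6869.
CD = 0.0428 + 0.061 × 0.6869² = 0.07158.
L/D = CL/CD = 0.6869 / 0.07158 = 9.6

L/D = 9.6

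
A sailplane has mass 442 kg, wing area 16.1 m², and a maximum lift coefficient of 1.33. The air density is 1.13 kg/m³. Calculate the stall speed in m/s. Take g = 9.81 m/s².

V_stall = 18.9 m/s

At stall, lift equals weight: L = W = m·g = 442 × 9.81 = 4336 N.
V_stall = √(2W/(ρ·S·CL,max)) = √(2 × 4336 / (1.13 × 16.1 × 1.33))
V_stall = √358.4 = 18.9 m/s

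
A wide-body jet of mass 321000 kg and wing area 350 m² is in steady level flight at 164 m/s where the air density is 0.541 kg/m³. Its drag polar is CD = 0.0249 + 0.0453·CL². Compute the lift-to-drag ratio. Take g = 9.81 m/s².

L/D = 13.1

In steady level flight, lift balances weight: W = mg = 321000 × 9.81 = 3.149×10^6 N.
Dynamic pressure q = 0.5 × 0.541 × 164² = 7275 Pa.
CL = 2W/(ρv²S) = 2×3.149×10^6/(0.541×164²×350) = 1.237.
CD = 0.0249 + 0.0453 × 1.237² = 0.09418.
L/D = CL/CD = 1.237 / 0.09418 = 13.1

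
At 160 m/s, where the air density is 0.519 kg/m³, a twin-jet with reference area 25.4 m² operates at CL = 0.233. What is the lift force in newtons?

L = ½ρv²S·CL = ½ × 0.519 × 160² × 25.4 × 0.233 = 39300 N ≈ 39.3 kN

L = 39300 N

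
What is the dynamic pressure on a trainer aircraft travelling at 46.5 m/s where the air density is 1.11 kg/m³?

q = ½ρv² = ½ × 1.11 × 46.5² = 1200 Pa

q = 1200 Pa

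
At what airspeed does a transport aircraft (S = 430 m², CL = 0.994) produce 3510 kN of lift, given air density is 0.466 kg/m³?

L = ½ρv²S·CL ⇒ v = √(2L/(ρ·S·CL))
v = √(2 × 3.51×10^6 / (0.466 × 430 × 0.994)) = √35240 = 188 m/s

v = 188 m/s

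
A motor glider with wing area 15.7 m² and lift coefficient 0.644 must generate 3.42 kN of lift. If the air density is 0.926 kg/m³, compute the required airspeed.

L = ½ρv²S·CL ⇒ v = √(2L/(ρ·S·CL))
v = √(2 × 3420 / (0.926 × 15.7 × 0.644)) = √730.6 = 27 m/s

v = 27 m/s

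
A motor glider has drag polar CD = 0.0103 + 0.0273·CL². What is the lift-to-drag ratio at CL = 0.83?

CD = 0.0103 + 0.0273 × 0.83² = 0.02911
L/D = CL/CD = 0.83 / 0.02911 = 28.5

L/D = 28.5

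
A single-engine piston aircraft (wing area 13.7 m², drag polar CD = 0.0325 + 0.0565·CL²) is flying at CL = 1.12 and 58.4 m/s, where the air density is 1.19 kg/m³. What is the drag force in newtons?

CD = 0.0325 + 0.0565 × 1.12² = 0.1034
D = ½ρv²S·CD = ½ × 1.19 × 58.4² × 13.7 × 0.1034 = 2870 N

D = 2870 N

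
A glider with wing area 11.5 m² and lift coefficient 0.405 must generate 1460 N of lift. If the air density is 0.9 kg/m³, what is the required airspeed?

L = ½ρv²S·CL ⇒ v = √(2L/(ρ·S·CL))
v = √(2 × 1460 / (0.9 × 11.5 × 0.405)) = √696.6 = 26.4 m/s

v = 26.4 m/s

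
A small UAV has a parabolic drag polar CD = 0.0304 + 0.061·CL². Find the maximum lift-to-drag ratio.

(L/D)max = 11.6

For CD = CD0 + K·CL², (L/D)max occurs at CL* = √(CD0/K) and equals 1/(2√(K·CD0)).
(L/D)max = 1/(2√(0.061 × 0.0304)) = 1/(2 × 0.04306) = 11.6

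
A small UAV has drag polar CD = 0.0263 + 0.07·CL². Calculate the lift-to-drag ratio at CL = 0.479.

L/D = 11.3

CD = 0.0263 + 0.07 × 0.479² = 0.04236
L/D = CL/CD = 0.479 / 0.04236 = 11.3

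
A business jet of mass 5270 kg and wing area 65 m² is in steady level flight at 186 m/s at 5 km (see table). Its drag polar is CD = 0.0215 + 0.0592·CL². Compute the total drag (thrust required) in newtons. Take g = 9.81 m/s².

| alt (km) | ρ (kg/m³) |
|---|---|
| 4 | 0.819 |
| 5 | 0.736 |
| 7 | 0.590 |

D = 18000 N

At 5 km, from the table: ρ = 0.736 kg/m³.
Weight W = mg = 5270 × 9.81 = 51699 N; in level flight L = W.
q = ½ρv² = ½ × 0.736 × 186² = 12730 Pa.
Required CL = L/(qS) = 51699/(12730·65) = 0.06247.
CD = 0.0215 + 0.0592 × 0.06247² = 0.02173.
D = q·S·CD = 12730 × 65 × 0.02173 = 17980 N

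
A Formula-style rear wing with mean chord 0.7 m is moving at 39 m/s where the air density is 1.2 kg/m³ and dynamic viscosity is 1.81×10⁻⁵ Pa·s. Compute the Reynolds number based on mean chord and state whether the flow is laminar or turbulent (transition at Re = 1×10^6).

Re = ρ·v·c/μ = 1.2 × 39 × 0.7 / (1.81×10⁻⁵) = 1.81×10^6
Since 1.81×10^6 > 1×10^6, the flow is turbulent.

Re = 1.81×10^6 (turbulent)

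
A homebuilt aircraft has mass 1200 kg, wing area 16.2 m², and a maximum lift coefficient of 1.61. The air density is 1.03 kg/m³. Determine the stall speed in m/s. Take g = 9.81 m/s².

V_stall = 29.6 m/s

At stall, lift equals weight: L = W = m·g = 1200 × 9.81 = 11770 N.
From L = ½ρV²S·CL,max = W: V_stall = √(2W/(ρSCL,max)) = √(2·11770/(1.03·16.2·1.61))
V_stall = √876.4 = 29.6 m/s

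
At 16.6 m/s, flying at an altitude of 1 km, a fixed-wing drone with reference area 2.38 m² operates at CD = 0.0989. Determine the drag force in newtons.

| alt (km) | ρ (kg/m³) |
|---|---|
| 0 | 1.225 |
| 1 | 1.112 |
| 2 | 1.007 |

D = 36.1 N

At 1 km, from the table: ρ = 1.112 kg/m³.
Dynamic pressure q = ½ρv² = ½ × 1.112 × 16.6² = 153.2 Pa.
D = q·S·CD = 153.2 × 2.38 × 0.0989 = 36.1 N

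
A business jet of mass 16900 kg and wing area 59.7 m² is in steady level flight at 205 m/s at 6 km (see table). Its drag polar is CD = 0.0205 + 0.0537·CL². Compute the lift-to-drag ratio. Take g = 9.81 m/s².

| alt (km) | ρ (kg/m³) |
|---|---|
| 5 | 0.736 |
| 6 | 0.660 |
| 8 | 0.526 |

L/D = 8.84

At 6 km, from the table: ρ = 0.660 kg/m³.
In steady level flight, lift balances weight: W = mg = 16900 × 9.81 = 1.6579×10^5 N.
Dynamic pressure q = 0.5 × 0.66 × 205² = 13870 Pa.
Required CL = L/(qS) = 1.6579×10^5/(13870·59.7) = 0.2002.
CD = 0.0205 + 0.0537 × 0.2002² = 0.02265.
L/D = CL/CD = 0.2002 / 0.02265 = 8.84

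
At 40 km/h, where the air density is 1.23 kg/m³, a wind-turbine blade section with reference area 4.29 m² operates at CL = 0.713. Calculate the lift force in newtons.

Convert speed: v = 40 km/h ÷ 3.6 = 11.11 m/s.
L = ½ρv²S·CL = ½ × 1.23 × 11.11² × 4.29 × 0.713 = 232 N

L = 232 N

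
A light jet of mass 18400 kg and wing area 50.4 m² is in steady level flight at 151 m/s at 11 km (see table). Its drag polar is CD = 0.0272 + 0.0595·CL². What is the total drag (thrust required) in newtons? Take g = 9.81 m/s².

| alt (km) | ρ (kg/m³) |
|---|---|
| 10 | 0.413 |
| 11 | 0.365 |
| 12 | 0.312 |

D = 14900 N

At 11 km, from the table: ρ = 0.365 kg/m³.
Level flight ⇒ L = W = m·g = 18400 × 9.81 = 1.805×10^5 N.
q = ½ρv² = ½ × 0.365 × 151² = 4161 Pa.
CL = 2W/(ρv²S) = 2×1.805×10^5/(0.365×151²×50.4) = 0.8607.
CD = 0.0272 + 0.0595 × 0.8607² = 0.07128.
D = q·S·CD = 4161 × 50.4 × 0.07128 = 14950 N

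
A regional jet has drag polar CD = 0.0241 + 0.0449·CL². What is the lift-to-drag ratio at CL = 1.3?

L/D = 13

CD = 0.0241 + 0.0449 × 1.3² = 0.09998
L/D = CL/CD = 1.3 / 0.09998 = 13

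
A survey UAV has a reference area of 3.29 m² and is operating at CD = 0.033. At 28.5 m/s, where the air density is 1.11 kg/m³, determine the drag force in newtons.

D = 48.9 N

D = ½ρv²S·CD = ½ × 1.11 × 28.5² × 3.29 × 0.033 = 48.9 N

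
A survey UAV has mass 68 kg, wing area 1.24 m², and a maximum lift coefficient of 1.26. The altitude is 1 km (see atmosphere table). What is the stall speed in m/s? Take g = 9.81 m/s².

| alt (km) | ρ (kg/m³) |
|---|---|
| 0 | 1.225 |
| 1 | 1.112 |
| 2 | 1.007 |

At 1 km, from the table: ρ = 1.112 kg/m³.
Weight W = mg = 68 × 9.81 = 667.1 N.
From L = ½ρV²S·CL,max = W: V_stall = √(2W/(ρSCL,max)) = √(2·667.1/(1.112·1.24·1.26))
V_stall = √767.9 = 27.7 m/s

V_stall = 27.7 m/s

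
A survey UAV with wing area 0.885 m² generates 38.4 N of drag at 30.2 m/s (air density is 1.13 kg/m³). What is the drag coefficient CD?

From D = ½ρv²S·CD, rearranging gives CD = 2D/(ρv²S).
CD = 2 × 38.4 / (1.13 × 30.2² × 0.885) = 0.0842

CD = 0.0842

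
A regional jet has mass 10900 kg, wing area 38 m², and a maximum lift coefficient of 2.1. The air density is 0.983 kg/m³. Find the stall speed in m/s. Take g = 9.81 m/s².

V_stall = 52.2 m/s

Stall occurs when L = W at CL,max. W = mg = 10900 × 9.81 = 1.069×10^5 N.
From L = ½ρV²S·CL,max = W: V_stall = √(2W/(ρSCL,max)) = √(2·1.069×10^5/(0.983·38·2.1))
V_stall = √2726 = 52.2 m/s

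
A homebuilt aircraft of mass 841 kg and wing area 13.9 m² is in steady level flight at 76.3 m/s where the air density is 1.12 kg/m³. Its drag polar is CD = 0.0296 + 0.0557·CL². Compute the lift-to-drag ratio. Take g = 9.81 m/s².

L/D = 5.79

Weight W = mg = 841 × 9.81 = 8250.2 N; in level flight L = W.
Dynamic pressure q = 0.5 × 1.12 × 76.3² = 3260 Pa.
CL = 2W/(ρv²S) = 2×8250.2/(1.12×76.3²×13.9) = 0.1821.
CD = 0.0296 + 0.0557 × 0.1821² = 0.03145.
L/D = CL/CD = 0.1821 / 0.03145 = 5.79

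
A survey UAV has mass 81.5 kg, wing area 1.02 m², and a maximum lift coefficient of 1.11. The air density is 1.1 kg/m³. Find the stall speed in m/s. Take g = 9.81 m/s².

V_stall = 35.8 m/s

Stall occurs when L = W at CL,max. W = mg = 81.5 × 9.81 = 799.5 N.
From L = ½ρV²S·CL,max = W: V_stall = √(2W/(ρSCL,max)) = √(2·799.5/(1.1·1.02·1.11))
V_stall = √1284 = 35.8 m/s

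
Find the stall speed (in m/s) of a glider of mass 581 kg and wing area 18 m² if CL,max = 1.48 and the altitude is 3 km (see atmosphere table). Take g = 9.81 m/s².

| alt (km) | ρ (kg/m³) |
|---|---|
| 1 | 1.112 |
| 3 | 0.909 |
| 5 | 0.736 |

V_stall = 21.7 m/s

At 3 km, from the table: ρ = 0.909 kg/m³.
At stall, lift equals weight: L = W = m·g = 581 × 9.81 = 5700 N.
V_stall = √(2W/(ρ·S·CL,max)) = √(2 × 5700 / (0.909 × 18 × 1.48))
V_stall = √470.7 = 21.7 m/s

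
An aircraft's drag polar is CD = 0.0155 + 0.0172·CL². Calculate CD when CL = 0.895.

CD = 0.0293

CD = 0.0155 + 0.0172 × 0.895² = 0.0155 + 0.01378 = 0.0293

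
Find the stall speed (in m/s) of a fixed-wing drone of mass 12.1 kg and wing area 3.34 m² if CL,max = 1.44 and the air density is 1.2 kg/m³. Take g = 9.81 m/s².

V_stall = 6.41 m/s

At stall, lift equals weight: L = W = m·g = 12.1 × 9.81 = 118.7 N.
V_stall = √(2W/(ρ·S·CL,max)) = √(2 × 118.7 / (1.2 × 3.34 × 1.44))
V_stall = √41.13 = 6.41 m/s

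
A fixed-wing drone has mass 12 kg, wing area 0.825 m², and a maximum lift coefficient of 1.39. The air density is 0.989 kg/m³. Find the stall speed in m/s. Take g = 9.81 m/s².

At stall, lift equals weight: L = W = m·g = 12 × 9.81 = 117.7 N.
V_stall = √(2W/(ρ·S·CL,max)) = √(2 × 117.7 / (0.989 × 0.825 × 1.39))
V_stall = √207.6 = 14.4 m/s

V_stall = 14.4 m/s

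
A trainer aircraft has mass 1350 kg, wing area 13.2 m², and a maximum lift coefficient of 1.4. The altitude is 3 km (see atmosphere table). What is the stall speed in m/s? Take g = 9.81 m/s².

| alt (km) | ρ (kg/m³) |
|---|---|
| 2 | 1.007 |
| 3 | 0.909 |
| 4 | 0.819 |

V_stall = 39.7 m/s

At 3 km, from the table: ρ = 0.909 kg/m³.
At stall, lift equals weight: L = W = m·g = 1350 × 9.81 = 13240 N.
V_stall = √(2W/(ρ·S·CL,max)) = √(2 × 13240 / (0.909 × 13.2 × 1.4))
V_stall = √1577 = 39.7 m/s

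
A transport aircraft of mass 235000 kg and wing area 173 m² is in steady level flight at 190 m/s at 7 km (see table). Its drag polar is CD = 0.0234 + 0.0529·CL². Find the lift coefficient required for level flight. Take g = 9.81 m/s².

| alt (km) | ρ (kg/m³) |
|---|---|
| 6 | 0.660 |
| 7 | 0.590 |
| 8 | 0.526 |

At 7 km, from the table: ρ = 0.590 kg/m³.
In steady level flight, lift balances weight: W = mg = 235000 × 9.81 = 2.3054×10^6 N.
q = ½ρv² = ½ × 0.59 × 190² = 10650 Pa.
Required CL = L/(qS) = 2.3054×10^6/(10650·173) = 1.251.

CL = 1.25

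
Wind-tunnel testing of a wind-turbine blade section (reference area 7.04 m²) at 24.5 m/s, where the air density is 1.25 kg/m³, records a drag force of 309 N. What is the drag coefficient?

From D = ½ρv²S·CD, rearranging gives CD = 2D/(ρv²S).
CD = 2 × 309 / (1.25 × 24.5² × 7.04) = 0.117

CD = 0.117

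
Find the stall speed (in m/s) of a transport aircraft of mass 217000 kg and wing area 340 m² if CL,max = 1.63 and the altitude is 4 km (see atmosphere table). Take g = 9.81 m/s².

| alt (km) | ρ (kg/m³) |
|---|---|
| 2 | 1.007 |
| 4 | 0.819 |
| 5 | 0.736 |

V_stall = 96.9 m/s

At 4 km, from the table: ρ = 0.819 kg/m³.
Weight W = mg = 217000 × 9.81 = 2.129×10^6 N.
From L = ½ρV²S·CL,max = W: V_stall = √(2W/(ρSCL,max)) = √(2·2.129×10^6/(0.819·340·1.63))
V_stall = √9380 = 96.9 m/s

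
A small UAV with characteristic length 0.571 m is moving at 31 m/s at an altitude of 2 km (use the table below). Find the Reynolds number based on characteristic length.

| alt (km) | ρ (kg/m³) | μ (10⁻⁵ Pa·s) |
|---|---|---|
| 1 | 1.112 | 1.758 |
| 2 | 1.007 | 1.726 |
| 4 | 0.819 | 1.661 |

At 2 km, from the table: ρ = 1.007 kg/m³, μ = 1.726×10⁻⁵ Pa·s.
Re = ρ·v·c/μ = 1.007 × 31 × 0.571 / (1.726×10⁻⁵) = 1.03×10^6

Re = 1.03×10^6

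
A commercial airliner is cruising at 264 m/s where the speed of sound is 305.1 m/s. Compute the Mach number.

M = 0.865

M = v/a = 264 / 305.1 = 0.865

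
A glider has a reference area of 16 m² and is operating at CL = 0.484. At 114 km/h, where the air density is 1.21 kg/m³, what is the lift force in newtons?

Convert speed: v = 114 km/h ÷ 3.6 = 31.67 m/s.
L = ½ρv²S·CL = ½ × 1.21 × 31.67² × 16 × 0.484 = 4700 N

L = 4700 N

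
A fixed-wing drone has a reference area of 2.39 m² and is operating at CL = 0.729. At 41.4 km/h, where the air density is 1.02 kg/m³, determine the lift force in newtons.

Convert speed: v = 41.4 km/h ÷ 3.6 = 11.5 m/s.
Dynamic pressure q = ½ρv² = ½ × 1.02 × 11.5² = 67.45 Pa.
L = q·S·CL = 67.45 × 2.39 × 0.729 = 118 N

L = 118 N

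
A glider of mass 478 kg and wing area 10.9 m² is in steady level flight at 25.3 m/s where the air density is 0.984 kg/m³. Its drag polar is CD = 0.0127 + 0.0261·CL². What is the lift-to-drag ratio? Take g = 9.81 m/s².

L/D = 22.2

In steady level flight, lift balances weight: W = mg = 478 × 9.81 = 4689.2 N.
Dynamic pressure q = 0.5 × 0.984 × 25.3² = 314.9 Pa.
Required CL = L/(qS) = 4689.2/(314.9·10.9) = 1.366.
CD = 0.0127 + 0.0261 × 1.366² = 0.0614.
L/D = CL/CD = 1.366 / 0.0614 = 22.2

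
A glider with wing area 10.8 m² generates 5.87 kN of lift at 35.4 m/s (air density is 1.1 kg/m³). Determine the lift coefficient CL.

From L = ½ρv²S·CL, rearranging gives CL = 2L/(ρv²S).
CL = 2 × 5870 / (1.1 × 35.4² × 10.8) = 0.789

CL = 0.789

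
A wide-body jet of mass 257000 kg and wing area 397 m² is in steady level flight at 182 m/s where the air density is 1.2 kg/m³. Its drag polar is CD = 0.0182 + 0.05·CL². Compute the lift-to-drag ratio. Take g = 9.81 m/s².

Level flight ⇒ L = W = m·g = 257000 × 9.81 = 2.5212×10^6 N.
q = ½ρv² = ½ × 1.2 × 182² = 19870 Pa.
CL = W/(q·S) = 2.5212×10^6 / (19870 × 397) = 0.3195.
CD = 0.0182 + 0.05 × 0.3195² = 0.02331.
L/D = CL/CD = 0.3195 / 0.02331 = 13.7

L/D = 13.7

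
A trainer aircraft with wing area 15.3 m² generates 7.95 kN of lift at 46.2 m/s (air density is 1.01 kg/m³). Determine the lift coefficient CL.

CL = 0.482

From L = ½ρv²S·CL, rearranging gives CL = 2L/(ρv²S).
CL = 2 × 7950 / (1.01 × 46.2² × 15.3) = 0.482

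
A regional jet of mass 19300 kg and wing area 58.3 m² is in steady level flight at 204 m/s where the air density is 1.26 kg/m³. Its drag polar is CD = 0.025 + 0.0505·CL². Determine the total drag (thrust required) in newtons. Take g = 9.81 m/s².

In steady level flight, lift balances weight: W = mg = 19300 × 9.81 = 1.8933×10^5 N.
Dynamic pressure q = 0.5 × 1.26 × 204² = 26220 Pa.
CL = W/(q·S) = 1.8933×10^5 / (26220 × 58.3) = 0.1239.
CD = 0.025 + 0.0505 × 0.1239² = 0.02577.
D = q·S·CD = 26220 × 58.3 × 0.02577 = 39400 N

D = 39400 N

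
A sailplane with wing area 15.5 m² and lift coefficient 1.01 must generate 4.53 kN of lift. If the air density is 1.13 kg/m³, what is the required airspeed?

v = 22.6 m/s

L = ½ρv²S·CL ⇒ v = √(2L/(ρ·S·CL))
v = √(2 × 4530 / (1.13 × 15.5 × 1.01)) = √512.1 = 22.6 m/s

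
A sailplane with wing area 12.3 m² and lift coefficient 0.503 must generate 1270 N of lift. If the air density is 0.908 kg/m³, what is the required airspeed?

v = 21.3 m/s

L = ½ρv²S·CL ⇒ v = √(2L/(ρ·S·CL))
v = √(2 × 1270 / (0.908 × 12.3 × 0.503)) = √452.1 = 21.3 m/s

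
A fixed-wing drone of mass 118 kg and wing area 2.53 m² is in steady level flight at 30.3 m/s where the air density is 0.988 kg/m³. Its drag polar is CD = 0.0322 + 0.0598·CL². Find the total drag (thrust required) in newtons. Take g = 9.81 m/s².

D = 107 N

In steady level flight, lift balances weight: W = mg = 118 × 9.81 = 1157.6 N.
Dynamic pressure q = 0.5 × 0.988 × 30.3² = 453.5 Pa.
CL = 2W/(ρv²S) = 2×1157.6/(0.988×30.3²×2.53) = 1.009.
CD = 0.0322 + 0.0598 × 1.009² = 0.09306.
D = q·S·CD = 453.5 × 2.53 × 0.09306 = 106.8 N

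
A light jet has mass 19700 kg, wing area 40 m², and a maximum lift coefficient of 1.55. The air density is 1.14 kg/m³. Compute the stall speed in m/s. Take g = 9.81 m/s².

Stall occurs when L = W at CL,max. W = mg = 19700 × 9.81 = 1.933×10^5 N.
From L = ½ρV²S·CL,max = W: V_stall = √(2W/(ρSCL,max)) = √(2·1.933×10^5/(1.14·40·1.55))
V_stall = √5469 = 73.9 m/s

V_stall = 73.9 m/s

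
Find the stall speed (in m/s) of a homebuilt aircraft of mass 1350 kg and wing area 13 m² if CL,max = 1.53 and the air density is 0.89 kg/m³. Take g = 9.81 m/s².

Stall occurs when L = W at CL,max. W = mg = 1350 × 9.81 = 13240 N.
From L = ½ρV²S·CL,max = W: V_stall = √(2W/(ρSCL,max)) = √(2·13240/(0.89·13·1.53))
V_stall = √1496 = 38.7 m/s

V_stall = 38.7 m/s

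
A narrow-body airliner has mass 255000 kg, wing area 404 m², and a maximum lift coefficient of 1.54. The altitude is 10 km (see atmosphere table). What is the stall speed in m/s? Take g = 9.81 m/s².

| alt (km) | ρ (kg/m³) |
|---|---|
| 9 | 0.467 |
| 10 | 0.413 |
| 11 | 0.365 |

V_stall = 140 m/s

At 10 km, from the table: ρ = 0.413 kg/m³.
Stall occurs when L = W at CL,max. W = mg = 255000 × 9.81 = 2.502×10^6 N.
V_stall = √(2W/(ρ·S·CL,max)) = √(2 × 2.502×10^6 / (0.413 × 404 × 1.54))
V_stall = √19470 = 140 m/s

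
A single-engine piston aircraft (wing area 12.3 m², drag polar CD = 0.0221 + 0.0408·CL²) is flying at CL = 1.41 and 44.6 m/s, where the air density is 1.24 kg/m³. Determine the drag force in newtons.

CD = 0.0221 + 0.0408 × 1.41² = 0.1032
D = ½ρv²S·CD = ½ × 1.24 × 44.6² × 12.3 × 0.1032 = 1570 N

D = 1570 N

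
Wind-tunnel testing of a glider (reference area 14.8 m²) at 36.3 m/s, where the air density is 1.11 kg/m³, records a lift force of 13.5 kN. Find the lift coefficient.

CL = 1.25

From L = ½ρv²S·CL, rearranging gives CL = 2L/(ρv²S).
CL = 2 × 13500 / (1.11 × 36.3² × 14.8) = 1.25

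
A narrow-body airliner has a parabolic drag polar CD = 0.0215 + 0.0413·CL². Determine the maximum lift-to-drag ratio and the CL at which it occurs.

(L/D)max = 16.8, at CL = 0.722

For CD = CD0 + K·CL², (L/D)max occurs at CL* = √(CD0/K) and equals 1/(2√(K·CD0)).
(L/D)max = 1/(2√(0.0413 × 0.0215)) = 1/(2 × 0.0298) = 16.8
CL* = √(0.0215/0.0413) = 0.722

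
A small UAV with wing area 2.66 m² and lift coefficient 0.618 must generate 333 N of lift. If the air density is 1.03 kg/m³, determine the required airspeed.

v = 19.8 m/s

L = ½ρv²S·CL ⇒ v = √(2L/(ρ·S·CL))
v = √(2 × 333 / (1.03 × 2.66 × 0.618)) = √393.3 = 19.8 m/s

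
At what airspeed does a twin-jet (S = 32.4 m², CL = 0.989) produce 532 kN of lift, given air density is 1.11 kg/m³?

L = ½ρv²S·CL ⇒ v = √(2L/(ρ·S·CL))
v = √(2 × 5.32×10^5 / (1.11 × 32.4 × 0.989)) = √29910 = 173 m/s

v = 173 m/s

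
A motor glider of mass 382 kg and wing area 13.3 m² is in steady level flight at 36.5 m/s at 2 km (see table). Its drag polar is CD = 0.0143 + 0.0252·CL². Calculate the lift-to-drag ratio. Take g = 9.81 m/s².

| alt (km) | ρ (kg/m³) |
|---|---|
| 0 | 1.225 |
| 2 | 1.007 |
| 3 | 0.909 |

L/D = 22.4

At 2 km, from the table: ρ = 1.007 kg/m³.
In steady level flight, lift balances weight: W = mg = 382 × 9.81 = 3747.4 N.
q = ½ρv² = ½ × 1.007 × 36.5² = 670.8 Pa.
CL = W/(q·S) = 3747.4 / (670.8 × 13.3) = 0.42.
CD = 0.0143 + 0.0252 × 0.42² = 0.01875.
L/D = CL/CD = 0.42 / 0.01875 = 22.4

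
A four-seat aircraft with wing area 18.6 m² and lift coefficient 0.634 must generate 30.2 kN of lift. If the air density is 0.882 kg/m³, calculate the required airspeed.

L = ½ρv²S·CL ⇒ v = √(2L/(ρ·S·CL))
v = √(2 × 30200 / (0.882 × 18.6 × 0.634)) = √5807 = 76.2 m/s

v = 76.2 m/s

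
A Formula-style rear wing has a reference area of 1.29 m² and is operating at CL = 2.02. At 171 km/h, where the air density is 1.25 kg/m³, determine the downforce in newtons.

Convert speed: v = 171 km/h ÷ 3.6 = 47.5 m/s.
L = ½ρv²S·CL = ½ × 1.25 × 47.5² × 1.29 × 2.02 = 3670 N

L = 3670 N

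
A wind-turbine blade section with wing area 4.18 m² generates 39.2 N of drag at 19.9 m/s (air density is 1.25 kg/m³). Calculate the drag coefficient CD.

From D = ½ρv²S·CD, rearranging gives CD = 2D/(ρv²S).
CD = 2 × 39.2 / (1.25 × 19.9² × 4.18) = 0.0379

CD = 0.0379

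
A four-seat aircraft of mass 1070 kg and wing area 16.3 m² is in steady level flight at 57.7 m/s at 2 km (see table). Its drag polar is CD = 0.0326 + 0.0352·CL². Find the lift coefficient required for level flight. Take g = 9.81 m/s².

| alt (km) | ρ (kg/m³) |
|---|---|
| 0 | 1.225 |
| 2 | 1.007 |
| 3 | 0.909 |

CL = 0.384

At 2 km, from the table: ρ = 1.007 kg/m³.
Level flight ⇒ L = W = m·g = 1070 × 9.81 = 10497 N.
q = ½ρv² = ½ × 1.007 × 57.7² = 1676 Pa.
CL = W/(q·S) = 10497 / (1676 × 16.3) = 0.3842.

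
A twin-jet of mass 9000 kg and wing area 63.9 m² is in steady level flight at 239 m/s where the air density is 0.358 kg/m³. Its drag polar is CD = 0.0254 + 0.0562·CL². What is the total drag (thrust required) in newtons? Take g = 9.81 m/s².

D = 17300 N

In steady level flight, lift balances weight: W = mg = 9000 × 9.81 = 88290 N.
q = ½ρv² = ½ × 0.358 × 239² = 10220 Pa.
CL = W/(q·S) = 88290 / (10220 × 63.9) = 0.1351.
CD = 0.0254 + 0.0562 × 0.1351² = 0.02643.
D = q·S·CD = 10220 × 63.9 × 0.02643 = 17270 N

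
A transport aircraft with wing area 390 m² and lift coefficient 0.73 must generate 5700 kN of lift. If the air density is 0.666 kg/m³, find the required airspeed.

v = 245 m/s

L = ½ρv²S·CL ⇒ v = √(2L/(ρ·S·CL))
v = √(2 × 5.7×10^6 / (0.666 × 390 × 0.73)) = √60120 = 245 m/s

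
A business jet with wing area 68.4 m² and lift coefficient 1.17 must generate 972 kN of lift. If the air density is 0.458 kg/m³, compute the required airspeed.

L = ½ρv²S·CL ⇒ v = √(2L/(ρ·S·CL))
v = √(2 × 9.72×10^5 / (0.458 × 68.4 × 1.17)) = √53040 = 230 m/s

v = 230 m/s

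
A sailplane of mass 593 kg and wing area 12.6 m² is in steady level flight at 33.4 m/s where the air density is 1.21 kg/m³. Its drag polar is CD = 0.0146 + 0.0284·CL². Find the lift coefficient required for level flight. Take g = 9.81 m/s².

Level flight ⇒ L = W = m·g = 593 × 9.81 = 5817.3 N.
q = ½ρv² = ½ × 1.21 × 33.4² = 674.9 Pa.
CL = W/(q·S) = 5817.3 / (674.9 × 12.6) = 0.6841.

CL = 0.684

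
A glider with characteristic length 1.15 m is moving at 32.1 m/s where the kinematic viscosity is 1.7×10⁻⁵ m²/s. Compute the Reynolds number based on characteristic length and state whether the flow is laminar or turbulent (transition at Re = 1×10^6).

Re = 2.17×10^6 (turbulent)

Re = v·c/ν = 32.1 × 1.15 / (1.7×10⁻⁵) = 2.17×10^6
Since 2.17×10^6 > 1×10^6, the flow is turbulent.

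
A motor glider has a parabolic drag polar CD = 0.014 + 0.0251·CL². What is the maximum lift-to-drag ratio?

For CD = CD0 + K·CL², (L/D)max occurs at CL* = √(CD0/K) and equals 1/(2√(K·CD0)).
(L/D)max = 1/(2√(0.0251 × 0.014)) = 1/(2 × 0.01875) = 26.7

(L/D)max = 26.7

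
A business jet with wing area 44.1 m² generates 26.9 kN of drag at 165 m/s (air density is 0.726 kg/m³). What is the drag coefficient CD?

From D = ½ρv²S·CD, rearranging gives CD = 2D/(ρv²S).
CD = 2 × 26900 / (0.726 × 165² × 44.1) = 0.0617

CD = 0.0617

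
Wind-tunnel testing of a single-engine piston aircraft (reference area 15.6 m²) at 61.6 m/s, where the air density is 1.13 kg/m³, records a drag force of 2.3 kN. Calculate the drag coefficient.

CD = 0.0688

From D = ½ρv²S·CD, rearranging gives CD = 2D/(ρv²S).
CD = 2 × 2300 / (1.13 × 61.6² × 15.6) = 0.0688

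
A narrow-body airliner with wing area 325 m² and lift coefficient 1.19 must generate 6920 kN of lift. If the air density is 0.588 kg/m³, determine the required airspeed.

L = ½ρv²S·CL ⇒ v = √(2L/(ρ·S·CL))
v = √(2 × 6.92×10^6 / (0.588 × 325 × 1.19)) = √60860 = 247 m/s

v = 247 m/s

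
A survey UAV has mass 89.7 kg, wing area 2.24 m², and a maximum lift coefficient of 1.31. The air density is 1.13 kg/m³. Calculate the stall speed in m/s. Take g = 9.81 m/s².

Stall occurs when L = W at CL,max. W = mg = 89.7 × 9.81 = 880 N.
V_stall = √(2W/(ρ·S·CL,max)) = √(2 × 880 / (1.13 × 2.24 × 1.31))
V_stall = √530.8 = 23 m/s

V_stall = 23 m/s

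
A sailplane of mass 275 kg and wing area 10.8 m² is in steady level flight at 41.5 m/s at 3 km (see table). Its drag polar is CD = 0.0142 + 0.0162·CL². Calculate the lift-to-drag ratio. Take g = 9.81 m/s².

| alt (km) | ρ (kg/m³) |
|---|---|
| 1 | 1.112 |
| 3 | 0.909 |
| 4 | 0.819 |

At 3 km, from the table: ρ = 0.909 kg/m³.
In steady level flight, lift balances weight: W = mg = 275 × 9.81 = 2697.8 N.
q = ½ρv² = ½ × 0.909 × 41.5² = 782.8 Pa.
Required CL = L/(qS) = 2697.8/(782.8·10.8) = 0.3191.
CD = 0.0142 + 0.0162 × 0.3191² = 0.01585.
L/D = CL/CD = 0.3191 / 0.01585 = 20.1

L/D = 20.1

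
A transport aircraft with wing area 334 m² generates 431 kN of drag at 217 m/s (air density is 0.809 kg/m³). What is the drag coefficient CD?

From D = ½ρv²S·CD, rearranging gives CD = 2D/(ρv²S).
CD = 2 × 4.31×10^5 / (0.809 × 217² × 334) = 0.0677

CD = 0.0677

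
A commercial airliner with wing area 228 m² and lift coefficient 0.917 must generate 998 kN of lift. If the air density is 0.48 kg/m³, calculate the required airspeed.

v = 141 m/s

L = ½ρv²S·CL ⇒ v = √(2L/(ρ·S·CL))
v = √(2 × 9.98×10^5 / (0.48 × 228 × 0.917)) = √19890 = 141 m/s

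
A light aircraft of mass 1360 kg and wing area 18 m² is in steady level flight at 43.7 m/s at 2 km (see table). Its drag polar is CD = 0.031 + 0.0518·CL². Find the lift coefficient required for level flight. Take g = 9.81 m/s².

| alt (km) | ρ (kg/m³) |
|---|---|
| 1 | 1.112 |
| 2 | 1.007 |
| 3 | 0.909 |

At 2 km, from the table: ρ = 1.007 kg/m³.
In steady level flight, lift balances weight: W = mg = 1360 × 9.81 = 13342 N.
Dynamic pressure q = 0.5 × 1.007 × 43.7² = 961.5 Pa.
CL = 2W/(ρv²S) = 2×13342/(1.007×43.7²×18) = 0.7709.

CL = 0.771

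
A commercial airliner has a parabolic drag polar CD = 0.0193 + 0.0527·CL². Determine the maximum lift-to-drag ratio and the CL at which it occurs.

For CD = CD0 + K·CL², (L/D)max occurs at CL* = √(CD0/K) and equals 1/(2√(K·CD0)).
(L/D)max = 1/(2√(0.0527 × 0.0193)) = 1/(2 × 0.03189) = 15.7
CL* = √(0.0193/0.0527) = 0.605

(L/D)max = 15.7, at CL = 0.605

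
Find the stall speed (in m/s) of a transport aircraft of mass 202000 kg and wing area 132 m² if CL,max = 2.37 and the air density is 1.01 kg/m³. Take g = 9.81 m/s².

Stall occurs when L = W at CL,max. W = mg = 202000 × 9.81 = 1.982×10^6 N.
V_stall = √(2W/(ρ·S·CL,max)) = √(2 × 1.982×10^6 / (1.01 × 132 × 2.37))
V_stall = √12540 = 112 m/s

V_stall = 112 m/s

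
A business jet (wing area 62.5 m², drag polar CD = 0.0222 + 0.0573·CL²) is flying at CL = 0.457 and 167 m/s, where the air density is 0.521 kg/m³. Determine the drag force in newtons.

CD = 0.0222 + 0.0573 × 0.457² = 0.03417
D = ½ρv²S·CD = ½ × 0.521 × 167² × 62.5 × 0.03417 = 15500 N

D = 15500 N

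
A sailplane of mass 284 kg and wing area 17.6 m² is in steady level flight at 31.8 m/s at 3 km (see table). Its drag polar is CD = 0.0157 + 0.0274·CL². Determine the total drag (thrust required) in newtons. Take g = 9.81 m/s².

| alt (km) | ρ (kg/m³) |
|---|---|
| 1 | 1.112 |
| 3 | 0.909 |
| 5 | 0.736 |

At 3 km, from the table: ρ = 0.909 kg/m³.
In steady level flight, lift balances weight: W = mg = 284 × 9.81 = 2786 N.
Dynamic pressure q = 0.5 × 0.909 × 31.8² = 459.6 Pa.
Required CL = L/(qS) = 2786/(459.6·17.6) = 0.3444.
CD = 0.0157 + 0.0274 × 0.3444² = 0.01895.
D = q·S·CD = 459.6 × 17.6 × 0.01895 = 153.3 N

D = 153 N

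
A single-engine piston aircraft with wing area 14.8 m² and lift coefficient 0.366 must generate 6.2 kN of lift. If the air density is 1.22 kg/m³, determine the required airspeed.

L = ½ρv²S·CL ⇒ v = √(2L/(ρ·S·CL))
v = √(2 × 6200 / (1.22 × 14.8 × 0.366)) = √1876 = 43.3 m/s

v = 43.3 m/s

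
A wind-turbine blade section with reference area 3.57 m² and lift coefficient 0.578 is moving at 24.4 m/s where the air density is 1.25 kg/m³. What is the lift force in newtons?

L = 768 N

Dynamic pressure q = ½ρv² = ½ × 1.25 × 24.4² = 372.1 Pa.
L = q·S·CL = 372.1 × 3.57 × 0.578 = 768 N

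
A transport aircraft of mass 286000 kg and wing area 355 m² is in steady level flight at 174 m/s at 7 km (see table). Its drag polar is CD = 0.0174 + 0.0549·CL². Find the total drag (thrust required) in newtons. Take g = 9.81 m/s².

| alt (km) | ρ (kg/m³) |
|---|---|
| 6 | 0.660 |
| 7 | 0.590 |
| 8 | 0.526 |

D = 1.91×10^5 N

At 7 km, from the table: ρ = 0.590 kg/m³.
Level flight ⇒ L = W = m·g = 286000 × 9.81 = 2.8057×10^6 N.
q = ½ρv² = ½ × 0.59 × 174² = 8931 Pa.
Required CL = L/(qS) = 2.8057×10^6/(8931·355) = 0.8849.
CD = 0.0174 + 0.0549 × 0.8849² = 0.06039.
D = q·S·CD = 8931 × 355 × 0.06039 = 1.915×10^5 N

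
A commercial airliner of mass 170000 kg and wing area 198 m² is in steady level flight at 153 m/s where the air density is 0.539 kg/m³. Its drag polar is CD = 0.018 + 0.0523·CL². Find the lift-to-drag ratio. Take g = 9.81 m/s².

In steady level flight, lift balances weight: W = mg = 170000 × 9.81 = 1.6677×10^6 N.
Dynamic pressure q = 0.5 × 0.539 × 153² = 6309 Pa.
CL = 2W/(ρv²S) = 2×1.6677×10^6/(0.539×153²×198) = 1.335.
CD = 0.018 + 0.0523 × 1.335² = 0.1112.
L/D = CL/CD = 1.335 / 0.1112 = 12

L/D = 12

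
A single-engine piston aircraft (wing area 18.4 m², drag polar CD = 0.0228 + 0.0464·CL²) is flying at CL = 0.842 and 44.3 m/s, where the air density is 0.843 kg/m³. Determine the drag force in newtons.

D = 848 N

CD = 0.0228 + 0.0464 × 0.842² = 0.0557
D = ½ρv²S·CD = ½ × 0.843 × 44.3² × 18.4 × 0.0557 = 848 N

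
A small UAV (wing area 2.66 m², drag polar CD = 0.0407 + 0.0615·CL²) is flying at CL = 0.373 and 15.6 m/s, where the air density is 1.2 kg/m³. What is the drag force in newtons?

CD = 0.0407 + 0.0615 × 0.373² = 0.04926
D = ½ρv²S·CD = ½ × 1.2 × 15.6² × 2.66 × 0.04926 = 19.1 N

D = 19.1 N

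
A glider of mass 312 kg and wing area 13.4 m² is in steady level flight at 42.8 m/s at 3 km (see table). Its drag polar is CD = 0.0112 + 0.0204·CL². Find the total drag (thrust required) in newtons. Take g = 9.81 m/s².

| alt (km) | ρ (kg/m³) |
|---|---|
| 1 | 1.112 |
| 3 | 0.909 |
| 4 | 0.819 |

At 3 km, from the table: ρ = 0.909 kg/m³.
Level flight ⇒ L = W = m·g = 312 × 9.81 = 3060.7 N.
q = ½ρv² = ½ × 0.909 × 42.8² = 832.6 Pa.
CL = 2W/(ρv²S) = 2×3060.7/(0.909×42.8²×13.4) = 0.2743.
CD = 0.0112 + 0.0204 × 0.2743² = 0.01274.
D = q·S·CD = 832.6 × 13.4 × 0.01274 = 142.1 N

D = 142 N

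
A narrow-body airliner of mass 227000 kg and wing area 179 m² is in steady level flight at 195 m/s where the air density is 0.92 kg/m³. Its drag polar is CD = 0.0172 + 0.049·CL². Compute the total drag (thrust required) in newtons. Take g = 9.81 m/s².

D = 1.31×10^5 N

Level flight ⇒ L = W = m·g = 227000 × 9.81 = 2.2269×10^6 N.
Dynamic pressure q = 0.5 × 0.92 × 195² = 17490 Pa.
Required CL = L/(qS) = 2.2269×10^6/(17490·179) = 0.7112.
CD = 0.0172 + 0.049 × 0.7112² = 0.04199.
D = q·S·CD = 17490 × 179 × 0.04199 = 1.315×10^5 N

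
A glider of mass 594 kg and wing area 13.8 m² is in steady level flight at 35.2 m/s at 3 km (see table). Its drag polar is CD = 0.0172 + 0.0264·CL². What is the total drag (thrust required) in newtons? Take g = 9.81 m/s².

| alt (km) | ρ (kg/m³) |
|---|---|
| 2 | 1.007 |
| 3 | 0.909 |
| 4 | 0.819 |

At 3 km, from the table: ρ = 0.909 kg/m³.
Level flight ⇒ L = W = m·g = 594 × 9.81 = 5827.1 N.
Dynamic pressure q = 0.5 × 0.909 × 35.2² = 563.1 Pa.
Required CL = L/(qS) = 5827.1/(563.1·13.8) = 0.7498.
CD = 0.0172 + 0.0264 × 0.7498² = 0.03204.
D = q·S·CD = 563.1 × 13.8 × 0.03204 = 249 N

D = 249 N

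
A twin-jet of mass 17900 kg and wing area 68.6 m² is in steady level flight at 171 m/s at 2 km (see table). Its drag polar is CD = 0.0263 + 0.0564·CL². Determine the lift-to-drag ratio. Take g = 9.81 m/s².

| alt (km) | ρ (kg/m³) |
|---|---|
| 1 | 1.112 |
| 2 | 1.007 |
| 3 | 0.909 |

L/D = 6.21

At 2 km, from the table: ρ = 1.007 kg/m³.
Level flight ⇒ L = W = m·g = 17900 × 9.81 = 1.756×10^5 N.
Dynamic pressure q = 0.5 × 1.007 × 171² = 14720 Pa.
Required CL = L/(qS) = 1.756×10^5/(14720·68.6) = 0.1739.
CD = 0.0263 + 0.0564 × 0.1739² = 0.028.
L/D = CL/CD = 0.1739 / 0.028 = 6.21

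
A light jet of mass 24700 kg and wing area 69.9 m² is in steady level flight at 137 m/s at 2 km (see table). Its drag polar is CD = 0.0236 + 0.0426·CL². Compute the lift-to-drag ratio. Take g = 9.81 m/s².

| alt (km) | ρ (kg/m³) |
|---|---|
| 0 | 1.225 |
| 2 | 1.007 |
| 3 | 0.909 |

L/D = 12.5

At 2 km, from the table: ρ = 1.007 kg/m³.
Level flight ⇒ L = W = m·g = 24700 × 9.81 = 2.4231×10^5 N.
Dynamic pressure q = 0.5 × 1.007 × 137² = 9450 Pa.
CL = 2W/(ρv²S) = 2×2.4231×10^5/(1.007×137²×69.9) = 0.3668.
CD = 0.0236 + 0.0426 × 0.3668² = 0.02933.
L/D = CL/CD = 0.3668 / 0.02933 = 12.5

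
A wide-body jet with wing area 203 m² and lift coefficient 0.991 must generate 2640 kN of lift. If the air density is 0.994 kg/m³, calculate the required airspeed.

v = 162 m/s

L = ½ρv²S·CL ⇒ v = √(2L/(ρ·S·CL))
v = √(2 × 2.64×10^6 / (0.994 × 203 × 0.991)) = √26400 = 162 m/s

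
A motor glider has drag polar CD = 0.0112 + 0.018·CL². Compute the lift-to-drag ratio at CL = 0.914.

CD = 0.0112 + 0.018 × 0.914² = 0.02624
L/D = CL/CD = 0.914 / 0.02624 = 34.8

L/D = 34.8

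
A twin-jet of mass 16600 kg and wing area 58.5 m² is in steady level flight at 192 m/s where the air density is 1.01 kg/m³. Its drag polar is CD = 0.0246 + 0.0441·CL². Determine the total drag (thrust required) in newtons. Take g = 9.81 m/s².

D = 27900 N

In steady level flight, lift balances weight: W = mg = 16600 × 9.81 = 1.6285×10^5 N.
Dynamic pressure q = 0.5 × 1.01 × 192² = 18620 Pa.
CL = W/(q·S) = 1.6285×10^5 / (18620 × 58.5) = 0.1495.
CD = 0.0246 + 0.0441 × 0.1495² = 0.02559.
D = q·S·CD = 18620 × 58.5 × 0.02559 = 27860 N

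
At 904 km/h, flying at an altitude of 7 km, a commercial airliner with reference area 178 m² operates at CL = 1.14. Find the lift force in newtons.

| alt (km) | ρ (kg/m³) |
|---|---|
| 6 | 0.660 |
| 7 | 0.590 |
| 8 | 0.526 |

L = 3.77×10^6 N

At 7 km, from the table: ρ = 0.590 kg/m³.
Convert speed: v = 904 km/h ÷ 3.6 = 251.1 m/s.
Dynamic pressure q = ½ρv² = ½ × 0.59 × 251.1² = 18600 Pa.
L = q·S·CL = 18600 × 178 × 1.14 = 3.77×10^6 N ≈ 3770 kN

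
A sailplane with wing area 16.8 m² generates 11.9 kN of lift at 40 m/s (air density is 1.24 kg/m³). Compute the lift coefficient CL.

From L = ½ρv²S·CL, rearranging gives CL = 2L/(ρv²S).
CL = 2 × 11900 / (1.24 × 40² × 16.8) = 0.714

CL = 0.714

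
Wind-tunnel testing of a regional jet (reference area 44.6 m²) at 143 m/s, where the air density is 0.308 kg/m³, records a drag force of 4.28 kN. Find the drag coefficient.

From D = ½ρv²S·CD, rearranging gives CD = 2D/(ρv²S).
CD = 2 × 4280 / (0.308 × 143² × 44.6) = 0.0305

CD = 0.0305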